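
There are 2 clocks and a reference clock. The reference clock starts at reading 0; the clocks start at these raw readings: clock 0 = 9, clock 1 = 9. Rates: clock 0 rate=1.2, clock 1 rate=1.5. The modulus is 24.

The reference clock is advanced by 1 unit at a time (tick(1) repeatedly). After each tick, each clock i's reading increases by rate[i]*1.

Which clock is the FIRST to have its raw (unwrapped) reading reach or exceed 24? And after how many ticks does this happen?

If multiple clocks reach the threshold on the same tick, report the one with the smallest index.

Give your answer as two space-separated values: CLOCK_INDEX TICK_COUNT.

clock 0: start=9, rate=1.2, needs 24-9 = 15; ticks = ceil(15/1.2) = ceil(12.5000) = 13; reading at tick 13 = 9 + 1.2*13 = 24.6000
clock 1: start=9, rate=1.5, needs 24-9 = 15; ticks = ceil(15/1.5) = ceil(10.0000) = 10; reading at tick 10 = 9 + 1.5*10 = 24.0000
Minimum tick count = 10; winners = [1]; smallest index = 1

Answer: 1 10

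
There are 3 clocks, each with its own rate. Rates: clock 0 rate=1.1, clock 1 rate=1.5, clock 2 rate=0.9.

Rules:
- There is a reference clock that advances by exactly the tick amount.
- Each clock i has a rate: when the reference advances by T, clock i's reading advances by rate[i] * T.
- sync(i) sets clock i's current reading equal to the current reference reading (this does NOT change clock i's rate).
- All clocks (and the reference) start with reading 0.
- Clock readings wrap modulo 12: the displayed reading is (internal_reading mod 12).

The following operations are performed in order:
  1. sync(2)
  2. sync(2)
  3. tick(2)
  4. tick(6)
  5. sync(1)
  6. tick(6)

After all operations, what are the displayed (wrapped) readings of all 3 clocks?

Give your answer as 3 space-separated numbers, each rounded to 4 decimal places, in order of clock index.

After op 1 sync(2): ref=0.0000 raw=[0.0000 0.0000 0.0000]
After op 2 sync(2): ref=0.0000 raw=[0.0000 0.0000 0.0000]
After op 3 tick(2): ref=2.0000 raw=[2.2000 3.0000 1.8000]
After op 4 tick(6): ref=8.0000 raw=[8.8000 12.0000 7.2000]
After op 5 sync(1): ref=8.0000 raw=[8.8000 8.0000 7.2000]
After op 6 tick(6): ref=14.0000 raw=[15.4000 17.0000 12.6000]
Wrap final raw readings (mod 12): 15.4000 mod 12 = 3.4000; 17.0000 mod 12 = 5.0000; 12.6000 mod 12 = 0.6000

Answer: 3.4000 5.0000 0.6000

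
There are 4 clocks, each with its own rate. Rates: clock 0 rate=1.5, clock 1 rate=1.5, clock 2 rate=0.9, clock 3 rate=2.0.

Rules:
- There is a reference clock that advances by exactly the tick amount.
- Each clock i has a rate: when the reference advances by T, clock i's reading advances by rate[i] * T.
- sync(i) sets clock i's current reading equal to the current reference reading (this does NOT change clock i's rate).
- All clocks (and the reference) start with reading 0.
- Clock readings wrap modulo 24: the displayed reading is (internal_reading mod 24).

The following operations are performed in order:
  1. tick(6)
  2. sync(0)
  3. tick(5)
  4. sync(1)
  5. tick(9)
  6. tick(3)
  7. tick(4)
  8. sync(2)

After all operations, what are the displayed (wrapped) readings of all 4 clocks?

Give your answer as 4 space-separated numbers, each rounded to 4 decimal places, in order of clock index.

Answer: 13.5000 11.0000 3.0000 6.0000

Derivation:
After op 1 tick(6): ref=6.0000 raw=[9.0000 9.0000 5.4000 12.0000]
After op 2 sync(0): ref=6.0000 raw=[6.0000 9.0000 5.4000 12.0000]
After op 3 tick(5): ref=11.0000 raw=[13.5000 16.5000 9.9000 22.0000]
After op 4 sync(1): ref=11.0000 raw=[13.5000 11.0000 9.9000 22.0000]
After op 5 tick(9): ref=20.0000 raw=[27.0000 24.5000 18.0000 40.0000]
After op 6 tick(3): ref=23.0000 raw=[31.5000 29.0000 20.7000 46.0000]
After op 7 tick(4): ref=27.0000 raw=[37.5000 35.0000 24.3000 54.0000]
After op 8 sync(2): ref=27.0000 raw=[37.5000 35.0000 27.0000 54.0000]
Wrap final raw readings (mod 24): 37.5000 mod 24 = 13.5000; 35.0000 mod 24 = 11.0000; 27.0000 mod 24 = 3.0000; 54.0000 mod 24 = 6.0000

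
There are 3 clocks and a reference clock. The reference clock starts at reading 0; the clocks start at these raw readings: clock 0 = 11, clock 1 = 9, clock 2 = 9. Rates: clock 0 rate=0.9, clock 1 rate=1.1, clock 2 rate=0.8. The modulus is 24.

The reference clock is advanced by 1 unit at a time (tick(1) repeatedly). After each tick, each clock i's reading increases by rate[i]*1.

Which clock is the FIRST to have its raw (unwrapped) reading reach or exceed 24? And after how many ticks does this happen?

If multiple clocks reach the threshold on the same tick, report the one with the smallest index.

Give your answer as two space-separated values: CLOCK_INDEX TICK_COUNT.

clock 0: start=11, rate=0.9, needs 24-11 = 13; ticks = ceil(13/0.9) = ceil(14.4444) = 15; reading at tick 15 = 11 + 0.9*15 = 24.5000
clock 1: start=9, rate=1.1, needs 24-9 = 15; ticks = ceil(15/1.1) = ceil(13.6364) = 14; reading at tick 14 = 9 + 1.1*14 = 24.4000
clock 2: start=9, rate=0.8, needs 24-9 = 15; ticks = ceil(15/0.8) = ceil(18.7500) = 19; reading at tick 19 = 9 + 0.8*19 = 24.2000
Minimum tick count = 14; winners = [1]; smallest index = 1

Answer: 1 14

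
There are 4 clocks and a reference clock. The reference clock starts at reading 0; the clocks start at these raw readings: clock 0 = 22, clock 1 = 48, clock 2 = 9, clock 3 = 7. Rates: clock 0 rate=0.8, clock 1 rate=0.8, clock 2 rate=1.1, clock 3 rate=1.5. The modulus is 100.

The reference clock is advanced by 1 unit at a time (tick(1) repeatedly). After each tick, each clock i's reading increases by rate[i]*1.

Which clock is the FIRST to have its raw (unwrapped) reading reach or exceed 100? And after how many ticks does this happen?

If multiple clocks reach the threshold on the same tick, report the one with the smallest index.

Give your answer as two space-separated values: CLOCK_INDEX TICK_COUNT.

clock 0: start=22, rate=0.8, needs 100-22 = 78; ticks = ceil(78/0.8) = ceil(97.5000) = 98; reading at tick 98 = 22 + 0.8*98 = 100.4000
clock 1: start=48, rate=0.8, needs 100-48 = 52; ticks = ceil(52/0.8) = ceil(65.0000) = 65; reading at tick 65 = 48 + 0.8*65 = 100.0000
clock 2: start=9, rate=1.1, needs 100-9 = 91; ticks = ceil(91/1.1) = ceil(82.7273) = 83; reading at tick 83 = 9 + 1.1*83 = 100.3000
clock 3: start=7, rate=1.5, needs 100-7 = 93; ticks = ceil(93/1.5) = ceil(62.0000) = 62; reading at tick 62 = 7 + 1.5*62 = 100.0000
Minimum tick count = 62; winners = [3]; smallest index = 3

Answer: 3 62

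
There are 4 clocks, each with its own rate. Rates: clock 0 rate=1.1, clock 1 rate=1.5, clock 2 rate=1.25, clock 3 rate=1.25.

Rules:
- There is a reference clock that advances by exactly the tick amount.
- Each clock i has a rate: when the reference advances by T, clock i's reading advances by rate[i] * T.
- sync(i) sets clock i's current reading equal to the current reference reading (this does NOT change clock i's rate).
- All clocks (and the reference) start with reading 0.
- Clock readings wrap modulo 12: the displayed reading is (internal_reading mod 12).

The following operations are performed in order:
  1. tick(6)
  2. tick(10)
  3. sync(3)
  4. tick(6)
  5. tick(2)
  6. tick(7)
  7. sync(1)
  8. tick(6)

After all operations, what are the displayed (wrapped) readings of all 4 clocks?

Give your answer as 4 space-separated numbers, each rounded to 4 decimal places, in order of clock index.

After op 1 tick(6): ref=6.0000 raw=[6.6000 9.0000 7.5000 7.5000]
After op 2 tick(10): ref=16.0000 raw=[17.6000 24.0000 20.0000 20.0000]
After op 3 sync(3): ref=16.0000 raw=[17.6000 24.0000 20.0000 16.0000]
After op 4 tick(6): ref=22.0000 raw=[24.2000 33.0000 27.5000 23.5000]
After op 5 tick(2): ref=24.0000 raw=[26.4000 36.0000 30.0000 26.0000]
After op 6 tick(7): ref=31.0000 raw=[34.1000 46.5000 38.7500 34.7500]
After op 7 sync(1): ref=31.0000 raw=[34.1000 31.0000 38.7500 34.7500]
After op 8 tick(6): ref=37.0000 raw=[40.7000 40.0000 46.2500 42.2500]
Wrap final raw readings (mod 12): 40.7000 mod 12 = 4.7000; 40.0000 mod 12 = 4.0000; 46.2500 mod 12 = 10.2500; 42.2500 mod 12 = 6.2500

Answer: 4.7000 4.0000 10.2500 6.2500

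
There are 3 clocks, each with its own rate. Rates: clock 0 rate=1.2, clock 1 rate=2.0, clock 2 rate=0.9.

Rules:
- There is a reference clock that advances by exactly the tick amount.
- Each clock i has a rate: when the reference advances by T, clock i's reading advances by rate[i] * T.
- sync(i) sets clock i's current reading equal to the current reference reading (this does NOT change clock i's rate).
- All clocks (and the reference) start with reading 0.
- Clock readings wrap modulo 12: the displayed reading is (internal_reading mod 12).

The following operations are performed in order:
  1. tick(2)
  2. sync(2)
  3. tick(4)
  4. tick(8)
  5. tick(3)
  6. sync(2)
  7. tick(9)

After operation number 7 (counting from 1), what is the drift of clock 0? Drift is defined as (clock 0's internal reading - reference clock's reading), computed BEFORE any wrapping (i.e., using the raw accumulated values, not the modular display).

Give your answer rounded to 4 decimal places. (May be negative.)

Answer: 5.2000

Derivation:
After op 1 tick(2): ref=2.0000 raw=[2.4000 4.0000 1.8000]
After op 2 sync(2): ref=2.0000 raw=[2.4000 4.0000 2.0000]
After op 3 tick(4): ref=6.0000 raw=[7.2000 12.0000 5.6000]
After op 4 tick(8): ref=14.0000 raw=[16.8000 28.0000 12.8000]
After op 5 tick(3): ref=17.0000 raw=[20.4000 34.0000 15.5000]
After op 6 sync(2): ref=17.0000 raw=[20.4000 34.0000 17.0000]
After op 7 tick(9): ref=26.0000 raw=[31.2000 52.0000 25.1000]
Drift of clock 0 after op 7: 31.2000 - 26.0000 = 5.2000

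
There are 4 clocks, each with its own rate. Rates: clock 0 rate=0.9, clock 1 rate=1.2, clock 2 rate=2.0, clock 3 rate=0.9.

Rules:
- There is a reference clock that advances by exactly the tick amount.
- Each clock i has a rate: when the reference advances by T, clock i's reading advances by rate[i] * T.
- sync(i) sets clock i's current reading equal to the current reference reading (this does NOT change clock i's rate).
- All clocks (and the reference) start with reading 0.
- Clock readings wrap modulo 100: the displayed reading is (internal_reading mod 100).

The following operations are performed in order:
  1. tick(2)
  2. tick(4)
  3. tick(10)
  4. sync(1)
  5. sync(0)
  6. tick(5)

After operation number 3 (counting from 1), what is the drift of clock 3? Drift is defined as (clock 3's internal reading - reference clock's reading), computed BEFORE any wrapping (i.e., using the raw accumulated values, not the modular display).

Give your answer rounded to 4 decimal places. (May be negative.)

After op 1 tick(2): ref=2.0000 raw=[1.8000 2.4000 4.0000 1.8000]
After op 2 tick(4): ref=6.0000 raw=[5.4000 7.2000 12.0000 5.4000]
After op 3 tick(10): ref=16.0000 raw=[14.4000 19.2000 32.0000 14.4000]
Drift of clock 3 after op 3: 14.4000 - 16.0000 = -1.6000

Answer: -1.6000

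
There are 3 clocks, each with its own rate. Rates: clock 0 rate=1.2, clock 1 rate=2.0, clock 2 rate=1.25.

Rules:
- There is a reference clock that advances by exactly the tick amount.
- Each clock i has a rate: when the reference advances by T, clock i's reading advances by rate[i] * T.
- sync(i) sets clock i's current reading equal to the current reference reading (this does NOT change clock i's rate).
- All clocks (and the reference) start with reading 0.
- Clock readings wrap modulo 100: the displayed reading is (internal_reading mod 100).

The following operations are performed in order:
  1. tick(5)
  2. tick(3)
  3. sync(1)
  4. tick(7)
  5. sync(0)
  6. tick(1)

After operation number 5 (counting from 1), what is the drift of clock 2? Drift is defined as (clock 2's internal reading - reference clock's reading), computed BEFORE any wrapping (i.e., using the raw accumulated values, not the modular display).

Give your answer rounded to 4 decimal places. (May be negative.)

After op 1 tick(5): ref=5.0000 raw=[6.0000 10.0000 6.2500]
After op 2 tick(3): ref=8.0000 raw=[9.6000 16.0000 10.0000]
After op 3 sync(1): ref=8.0000 raw=[9.6000 8.0000 10.0000]
After op 4 tick(7): ref=15.0000 raw=[18.0000 22.0000 18.7500]
After op 5 sync(0): ref=15.0000 raw=[15.0000 22.0000 18.7500]
Drift of clock 2 after op 5: 18.7500 - 15.0000 = 3.7500

Answer: 3.7500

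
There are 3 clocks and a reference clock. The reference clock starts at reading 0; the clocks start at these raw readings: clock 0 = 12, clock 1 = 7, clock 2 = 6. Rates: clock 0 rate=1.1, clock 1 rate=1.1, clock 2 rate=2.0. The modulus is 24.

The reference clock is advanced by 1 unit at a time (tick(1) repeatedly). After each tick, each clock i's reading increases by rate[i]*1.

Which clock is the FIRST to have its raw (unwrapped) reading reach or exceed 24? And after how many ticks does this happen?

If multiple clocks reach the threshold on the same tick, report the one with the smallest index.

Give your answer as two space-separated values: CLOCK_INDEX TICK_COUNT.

clock 0: start=12, rate=1.1, needs 24-12 = 12; ticks = ceil(12/1.1) = ceil(10.9091) = 11; reading at tick 11 = 12 + 1.1*11 = 24.1000
clock 1: start=7, rate=1.1, needs 24-7 = 17; ticks = ceil(17/1.1) = ceil(15.4545) = 16; reading at tick 16 = 7 + 1.1*16 = 24.6000
clock 2: start=6, rate=2.0, needs 24-6 = 18; ticks = ceil(18/2.0) = ceil(9.0000) = 9; reading at tick 9 = 6 + 2.0*9 = 24.0000
Minimum tick count = 9; winners = [2]; smallest index = 2

Answer: 2 9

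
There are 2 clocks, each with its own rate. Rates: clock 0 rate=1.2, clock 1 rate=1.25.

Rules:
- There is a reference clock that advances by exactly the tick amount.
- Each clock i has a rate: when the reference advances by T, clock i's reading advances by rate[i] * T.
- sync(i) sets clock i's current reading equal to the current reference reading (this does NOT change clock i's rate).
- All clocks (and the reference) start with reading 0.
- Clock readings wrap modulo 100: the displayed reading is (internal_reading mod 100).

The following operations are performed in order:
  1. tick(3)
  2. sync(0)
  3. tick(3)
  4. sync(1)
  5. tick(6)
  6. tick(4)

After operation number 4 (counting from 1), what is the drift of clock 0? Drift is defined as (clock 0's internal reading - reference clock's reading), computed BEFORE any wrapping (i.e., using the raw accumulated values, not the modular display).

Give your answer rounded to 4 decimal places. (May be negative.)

Answer: 0.6000

Derivation:
After op 1 tick(3): ref=3.0000 raw=[3.6000 3.7500]
After op 2 sync(0): ref=3.0000 raw=[3.0000 3.7500]
After op 3 tick(3): ref=6.0000 raw=[6.6000 7.5000]
After op 4 sync(1): ref=6.0000 raw=[6.6000 6.0000]
Drift of clock 0 after op 4: 6.6000 - 6.0000 = 0.6000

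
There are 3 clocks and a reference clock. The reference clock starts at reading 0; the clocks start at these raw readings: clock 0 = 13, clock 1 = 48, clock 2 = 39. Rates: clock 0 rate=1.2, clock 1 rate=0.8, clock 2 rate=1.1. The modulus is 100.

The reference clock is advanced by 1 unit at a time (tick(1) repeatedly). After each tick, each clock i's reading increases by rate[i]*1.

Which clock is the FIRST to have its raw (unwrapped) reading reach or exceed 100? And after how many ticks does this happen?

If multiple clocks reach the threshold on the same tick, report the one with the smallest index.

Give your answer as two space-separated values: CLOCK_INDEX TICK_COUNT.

clock 0: start=13, rate=1.2, needs 100-13 = 87; ticks = ceil(87/1.2) = ceil(72.5000) = 73; reading at tick 73 = 13 + 1.2*73 = 100.6000
clock 1: start=48, rate=0.8, needs 100-48 = 52; ticks = ceil(52/0.8) = ceil(65.0000) = 65; reading at tick 65 = 48 + 0.8*65 = 100.0000
clock 2: start=39, rate=1.1, needs 100-39 = 61; ticks = ceil(61/1.1) = ceil(55.4545) = 56; reading at tick 56 = 39 + 1.1*56 = 100.6000
Minimum tick count = 56; winners = [2]; smallest index = 2

Answer: 2 56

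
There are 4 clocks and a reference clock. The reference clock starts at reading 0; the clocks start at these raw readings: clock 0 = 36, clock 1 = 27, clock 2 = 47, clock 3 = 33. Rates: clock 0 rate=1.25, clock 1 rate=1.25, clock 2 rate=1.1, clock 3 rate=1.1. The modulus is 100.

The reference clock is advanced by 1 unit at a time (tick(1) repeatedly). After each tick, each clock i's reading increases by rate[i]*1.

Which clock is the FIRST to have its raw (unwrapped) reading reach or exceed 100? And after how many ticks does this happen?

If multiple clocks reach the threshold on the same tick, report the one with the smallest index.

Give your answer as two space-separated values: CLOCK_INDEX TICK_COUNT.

clock 0: start=36, rate=1.25, needs 100-36 = 64; ticks = ceil(64/1.25) = ceil(51.2000) = 52; reading at tick 52 = 36 + 1.25*52 = 101.0000
clock 1: start=27, rate=1.25, needs 100-27 = 73; ticks = ceil(73/1.25) = ceil(58.4000) = 59; reading at tick 59 = 27 + 1.25*59 = 100.7500
clock 2: start=47, rate=1.1, needs 100-47 = 53; ticks = ceil(53/1.1) = ceil(48.1818) = 49; reading at tick 49 = 47 + 1.1*49 = 100.9000
clock 3: start=33, rate=1.1, needs 100-33 = 67; ticks = ceil(67/1.1) = ceil(60.9091) = 61; reading at tick 61 = 33 + 1.1*61 = 100.1000
Minimum tick count = 49; winners = [2]; smallest index = 2

Answer: 2 49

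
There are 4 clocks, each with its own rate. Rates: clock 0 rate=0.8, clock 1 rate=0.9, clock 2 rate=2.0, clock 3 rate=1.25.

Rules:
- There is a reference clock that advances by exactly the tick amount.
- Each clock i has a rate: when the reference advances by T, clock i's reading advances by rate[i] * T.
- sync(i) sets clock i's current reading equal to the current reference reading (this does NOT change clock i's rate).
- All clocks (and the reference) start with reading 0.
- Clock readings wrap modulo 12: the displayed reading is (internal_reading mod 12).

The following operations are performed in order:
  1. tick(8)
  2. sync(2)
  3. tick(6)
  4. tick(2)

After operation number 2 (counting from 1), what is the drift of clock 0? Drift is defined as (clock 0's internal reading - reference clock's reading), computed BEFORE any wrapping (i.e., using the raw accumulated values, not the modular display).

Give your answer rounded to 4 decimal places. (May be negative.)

After op 1 tick(8): ref=8.0000 raw=[6.4000 7.2000 16.0000 10.0000]
After op 2 sync(2): ref=8.0000 raw=[6.4000 7.2000 8.0000 10.0000]
Drift of clock 0 after op 2: 6.4000 - 8.0000 = -1.6000

Answer: -1.6000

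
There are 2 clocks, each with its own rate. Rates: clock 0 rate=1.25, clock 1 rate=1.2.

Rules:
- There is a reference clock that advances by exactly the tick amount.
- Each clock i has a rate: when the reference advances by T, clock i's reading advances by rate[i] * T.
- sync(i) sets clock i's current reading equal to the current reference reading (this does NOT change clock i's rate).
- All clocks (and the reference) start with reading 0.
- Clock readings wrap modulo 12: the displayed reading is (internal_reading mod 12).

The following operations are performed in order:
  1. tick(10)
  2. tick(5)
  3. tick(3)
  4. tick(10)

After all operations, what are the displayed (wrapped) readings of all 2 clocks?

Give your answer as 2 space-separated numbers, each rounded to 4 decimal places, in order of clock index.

Answer: 11.0000 9.6000

Derivation:
After op 1 tick(10): ref=10.0000 raw=[12.5000 12.0000]
After op 2 tick(5): ref=15.0000 raw=[18.7500 18.0000]
After op 3 tick(3): ref=18.0000 raw=[22.5000 21.6000]
After op 4 tick(10): ref=28.0000 raw=[35.0000 33.6000]
Wrap final raw readings (mod 12): 35.0000 mod 12 = 11.0000; 33.6000 mod 12 = 9.6000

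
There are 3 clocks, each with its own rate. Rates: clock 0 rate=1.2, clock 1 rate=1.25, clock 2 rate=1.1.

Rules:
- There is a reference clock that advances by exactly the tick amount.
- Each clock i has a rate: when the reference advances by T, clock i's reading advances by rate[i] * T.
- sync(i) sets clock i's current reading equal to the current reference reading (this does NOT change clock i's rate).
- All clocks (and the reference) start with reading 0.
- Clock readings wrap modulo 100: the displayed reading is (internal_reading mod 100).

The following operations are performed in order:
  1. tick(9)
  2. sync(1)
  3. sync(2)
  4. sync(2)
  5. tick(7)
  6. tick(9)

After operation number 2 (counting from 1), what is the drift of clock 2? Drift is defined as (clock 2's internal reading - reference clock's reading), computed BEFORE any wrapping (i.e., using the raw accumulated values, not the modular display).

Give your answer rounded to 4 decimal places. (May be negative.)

After op 1 tick(9): ref=9.0000 raw=[10.8000 11.2500 9.9000]
After op 2 sync(1): ref=9.0000 raw=[10.8000 9.0000 9.9000]
Drift of clock 2 after op 2: 9.9000 - 9.0000 = 0.9000

Answer: 0.9000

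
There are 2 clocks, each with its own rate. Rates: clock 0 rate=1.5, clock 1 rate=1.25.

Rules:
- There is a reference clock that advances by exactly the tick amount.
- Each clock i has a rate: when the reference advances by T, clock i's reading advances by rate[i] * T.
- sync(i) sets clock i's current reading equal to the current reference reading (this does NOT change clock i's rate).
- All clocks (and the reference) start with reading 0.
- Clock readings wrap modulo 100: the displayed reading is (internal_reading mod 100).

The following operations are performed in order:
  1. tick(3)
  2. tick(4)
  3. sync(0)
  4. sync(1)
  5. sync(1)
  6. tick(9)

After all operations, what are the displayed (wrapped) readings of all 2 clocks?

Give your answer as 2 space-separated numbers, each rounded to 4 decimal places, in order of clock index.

After op 1 tick(3): ref=3.0000 raw=[4.5000 3.7500]
After op 2 tick(4): ref=7.0000 raw=[10.5000 8.7500]
After op 3 sync(0): ref=7.0000 raw=[7.0000 8.7500]
After op 4 sync(1): ref=7.0000 raw=[7.0000 7.0000]
After op 5 sync(1): ref=7.0000 raw=[7.0000 7.0000]
After op 6 tick(9): ref=16.0000 raw=[20.5000 18.2500]
Wrap final raw readings (mod 100): 20.5000 mod 100 = 20.5000; 18.2500 mod 100 = 18.2500

Answer: 20.5000 18.2500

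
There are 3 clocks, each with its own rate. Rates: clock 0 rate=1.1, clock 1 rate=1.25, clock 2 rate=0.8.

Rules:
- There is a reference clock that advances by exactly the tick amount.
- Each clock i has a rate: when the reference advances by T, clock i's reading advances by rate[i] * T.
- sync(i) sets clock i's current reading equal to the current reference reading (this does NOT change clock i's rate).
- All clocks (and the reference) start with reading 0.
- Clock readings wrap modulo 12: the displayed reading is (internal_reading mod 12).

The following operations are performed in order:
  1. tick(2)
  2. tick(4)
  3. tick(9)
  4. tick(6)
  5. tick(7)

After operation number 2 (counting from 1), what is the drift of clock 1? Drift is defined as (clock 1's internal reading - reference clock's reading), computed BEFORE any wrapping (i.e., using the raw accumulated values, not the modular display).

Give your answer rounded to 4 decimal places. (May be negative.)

Answer: 1.5000

Derivation:
After op 1 tick(2): ref=2.0000 raw=[2.2000 2.5000 1.6000]
After op 2 tick(4): ref=6.0000 raw=[6.6000 7.5000 4.8000]
Drift of clock 1 after op 2: 7.5000 - 6.0000 = 1.5000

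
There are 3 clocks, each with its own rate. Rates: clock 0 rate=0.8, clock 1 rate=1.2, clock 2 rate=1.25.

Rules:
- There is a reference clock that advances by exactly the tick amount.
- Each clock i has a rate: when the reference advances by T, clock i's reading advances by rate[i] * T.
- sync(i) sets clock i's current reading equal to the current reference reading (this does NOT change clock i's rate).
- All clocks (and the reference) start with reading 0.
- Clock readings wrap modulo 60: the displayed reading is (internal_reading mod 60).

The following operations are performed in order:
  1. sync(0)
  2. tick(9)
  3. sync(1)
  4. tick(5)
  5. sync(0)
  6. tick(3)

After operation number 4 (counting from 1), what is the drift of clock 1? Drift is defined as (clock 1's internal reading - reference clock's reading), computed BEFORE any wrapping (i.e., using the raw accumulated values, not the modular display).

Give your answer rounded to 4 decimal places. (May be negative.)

After op 1 sync(0): ref=0.0000 raw=[0.0000 0.0000 0.0000]
After op 2 tick(9): ref=9.0000 raw=[7.2000 10.8000 11.2500]
After op 3 sync(1): ref=9.0000 raw=[7.2000 9.0000 11.2500]
After op 4 tick(5): ref=14.0000 raw=[11.2000 15.0000 17.5000]
Drift of clock 1 after op 4: 15.0000 - 14.0000 = 1.0000

Answer: 1.0000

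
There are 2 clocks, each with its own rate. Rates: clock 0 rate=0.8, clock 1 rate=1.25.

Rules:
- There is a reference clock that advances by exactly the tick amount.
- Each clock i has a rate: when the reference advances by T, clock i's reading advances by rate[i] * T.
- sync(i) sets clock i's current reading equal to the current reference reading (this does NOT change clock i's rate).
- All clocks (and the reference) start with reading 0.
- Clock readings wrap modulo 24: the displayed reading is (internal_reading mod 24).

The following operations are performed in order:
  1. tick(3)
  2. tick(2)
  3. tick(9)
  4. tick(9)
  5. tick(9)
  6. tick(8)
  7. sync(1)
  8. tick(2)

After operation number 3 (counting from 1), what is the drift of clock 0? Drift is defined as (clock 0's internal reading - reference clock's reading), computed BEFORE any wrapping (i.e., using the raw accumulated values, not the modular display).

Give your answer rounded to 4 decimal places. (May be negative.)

Answer: -2.8000

Derivation:
After op 1 tick(3): ref=3.0000 raw=[2.4000 3.7500]
After op 2 tick(2): ref=5.0000 raw=[4.0000 6.2500]
After op 3 tick(9): ref=14.0000 raw=[11.2000 17.5000]
Drift of clock 0 after op 3: 11.2000 - 14.0000 = -2.8000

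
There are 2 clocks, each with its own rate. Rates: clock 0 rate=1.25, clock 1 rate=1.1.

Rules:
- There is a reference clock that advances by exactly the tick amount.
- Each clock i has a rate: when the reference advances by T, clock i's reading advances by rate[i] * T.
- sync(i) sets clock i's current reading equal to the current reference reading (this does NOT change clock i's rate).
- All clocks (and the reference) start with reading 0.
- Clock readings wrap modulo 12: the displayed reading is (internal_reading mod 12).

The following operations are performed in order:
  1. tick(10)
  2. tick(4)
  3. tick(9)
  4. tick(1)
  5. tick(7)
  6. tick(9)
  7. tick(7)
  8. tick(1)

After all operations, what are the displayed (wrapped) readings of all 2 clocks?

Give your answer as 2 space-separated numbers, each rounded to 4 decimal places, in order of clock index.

Answer: 0.0000 4.8000

Derivation:
After op 1 tick(10): ref=10.0000 raw=[12.5000 11.0000]
After op 2 tick(4): ref=14.0000 raw=[17.5000 15.4000]
After op 3 tick(9): ref=23.0000 raw=[28.7500 25.3000]
After op 4 tick(1): ref=24.0000 raw=[30.0000 26.4000]
After op 5 tick(7): ref=31.0000 raw=[38.7500 34.1000]
After op 6 tick(9): ref=40.0000 raw=[50.0000 44.0000]
After op 7 tick(7): ref=47.0000 raw=[58.7500 51.7000]
After op 8 tick(1): ref=48.0000 raw=[60.0000 52.8000]
Wrap final raw readings (mod 12): 60.0000 mod 12 = 0.0000; 52.8000 mod 12 = 4.8000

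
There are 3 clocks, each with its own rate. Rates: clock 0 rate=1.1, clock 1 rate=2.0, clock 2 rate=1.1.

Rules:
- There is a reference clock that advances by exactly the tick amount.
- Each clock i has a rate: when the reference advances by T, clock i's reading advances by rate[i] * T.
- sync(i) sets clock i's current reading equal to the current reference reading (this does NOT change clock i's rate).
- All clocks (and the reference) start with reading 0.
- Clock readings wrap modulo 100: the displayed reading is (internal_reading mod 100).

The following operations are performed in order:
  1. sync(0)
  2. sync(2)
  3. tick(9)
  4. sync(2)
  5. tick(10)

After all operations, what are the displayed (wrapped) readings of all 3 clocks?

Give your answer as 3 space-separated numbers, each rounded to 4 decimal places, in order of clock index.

After op 1 sync(0): ref=0.0000 raw=[0.0000 0.0000 0.0000]
After op 2 sync(2): ref=0.0000 raw=[0.0000 0.0000 0.0000]
After op 3 tick(9): ref=9.0000 raw=[9.9000 18.0000 9.9000]
After op 4 sync(2): ref=9.0000 raw=[9.9000 18.0000 9.0000]
After op 5 tick(10): ref=19.0000 raw=[20.9000 38.0000 20.0000]
Wrap final raw readings (mod 100): 20.9000 mod 100 = 20.9000; 38.0000 mod 100 = 38.0000; 20.0000 mod 100 = 20.0000

Answer: 20.9000 38.0000 20.0000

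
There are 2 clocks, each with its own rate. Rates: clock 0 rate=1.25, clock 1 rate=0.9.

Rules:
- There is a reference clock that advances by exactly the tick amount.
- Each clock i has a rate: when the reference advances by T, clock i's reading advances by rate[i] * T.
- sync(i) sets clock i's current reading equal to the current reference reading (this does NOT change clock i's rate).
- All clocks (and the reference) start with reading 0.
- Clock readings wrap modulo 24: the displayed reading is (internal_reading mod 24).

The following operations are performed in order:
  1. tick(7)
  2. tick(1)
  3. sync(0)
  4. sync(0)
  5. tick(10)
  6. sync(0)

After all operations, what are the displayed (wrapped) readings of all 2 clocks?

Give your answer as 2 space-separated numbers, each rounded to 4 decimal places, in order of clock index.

Answer: 18.0000 16.2000

Derivation:
After op 1 tick(7): ref=7.0000 raw=[8.7500 6.3000]
After op 2 tick(1): ref=8.0000 raw=[10.0000 7.2000]
After op 3 sync(0): ref=8.0000 raw=[8.0000 7.2000]
After op 4 sync(0): ref=8.0000 raw=[8.0000 7.2000]
After op 5 tick(10): ref=18.0000 raw=[20.5000 16.2000]
After op 6 sync(0): ref=18.0000 raw=[18.0000 16.2000]
Wrap final raw readings (mod 24): 18.0000 mod 24 = 18.0000; 16.2000 mod 24 = 16.2000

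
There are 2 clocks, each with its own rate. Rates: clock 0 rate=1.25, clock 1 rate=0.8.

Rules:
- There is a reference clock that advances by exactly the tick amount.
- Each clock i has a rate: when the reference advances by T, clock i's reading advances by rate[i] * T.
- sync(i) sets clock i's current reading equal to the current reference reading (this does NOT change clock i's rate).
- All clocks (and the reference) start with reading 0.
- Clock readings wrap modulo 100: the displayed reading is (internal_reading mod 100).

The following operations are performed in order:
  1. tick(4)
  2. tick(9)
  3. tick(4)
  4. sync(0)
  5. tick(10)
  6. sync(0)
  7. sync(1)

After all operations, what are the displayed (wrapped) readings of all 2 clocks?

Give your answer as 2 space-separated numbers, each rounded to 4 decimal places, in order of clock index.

After op 1 tick(4): ref=4.0000 raw=[5.0000 3.2000]
After op 2 tick(9): ref=13.0000 raw=[16.2500 10.4000]
After op 3 tick(4): ref=17.0000 raw=[21.2500 13.6000]
After op 4 sync(0): ref=17.0000 raw=[17.0000 13.6000]
After op 5 tick(10): ref=27.0000 raw=[29.5000 21.6000]
After op 6 sync(0): ref=27.0000 raw=[27.0000 21.6000]
After op 7 sync(1): ref=27.0000 raw=[27.0000 27.0000]
Wrap final raw readings (mod 100): 27.0000 mod 100 = 27.0000; 27.0000 mod 100 = 27.0000

Answer: 27.0000 27.0000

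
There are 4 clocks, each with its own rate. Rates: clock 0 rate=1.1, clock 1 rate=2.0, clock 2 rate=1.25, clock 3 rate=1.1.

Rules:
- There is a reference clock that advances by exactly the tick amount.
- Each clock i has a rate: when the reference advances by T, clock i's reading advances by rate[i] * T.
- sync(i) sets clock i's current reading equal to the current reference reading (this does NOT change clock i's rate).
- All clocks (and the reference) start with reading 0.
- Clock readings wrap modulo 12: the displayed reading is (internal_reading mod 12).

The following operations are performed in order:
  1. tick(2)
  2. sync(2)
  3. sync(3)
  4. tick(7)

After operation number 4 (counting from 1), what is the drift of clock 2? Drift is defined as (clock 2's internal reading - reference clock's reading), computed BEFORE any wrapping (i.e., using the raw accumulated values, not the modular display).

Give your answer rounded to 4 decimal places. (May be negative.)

After op 1 tick(2): ref=2.0000 raw=[2.2000 4.0000 2.5000 2.2000]
After op 2 sync(2): ref=2.0000 raw=[2.2000 4.0000 2.0000 2.2000]
After op 3 sync(3): ref=2.0000 raw=[2.2000 4.0000 2.0000 2.0000]
After op 4 tick(7): ref=9.0000 raw=[9.9000 18.0000 10.7500 9.7000]
Drift of clock 2 after op 4: 10.7500 - 9.0000 = 1.7500

Answer: 1.7500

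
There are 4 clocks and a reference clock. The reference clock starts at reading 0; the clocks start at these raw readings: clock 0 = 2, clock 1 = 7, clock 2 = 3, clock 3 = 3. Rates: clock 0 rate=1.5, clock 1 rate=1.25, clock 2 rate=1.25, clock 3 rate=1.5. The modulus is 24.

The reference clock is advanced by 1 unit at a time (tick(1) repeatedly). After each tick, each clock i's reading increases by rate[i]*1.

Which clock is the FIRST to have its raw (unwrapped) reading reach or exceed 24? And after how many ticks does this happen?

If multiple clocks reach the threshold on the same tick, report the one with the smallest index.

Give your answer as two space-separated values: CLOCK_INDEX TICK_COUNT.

clock 0: start=2, rate=1.5, needs 24-2 = 22; ticks = ceil(22/1.5) = ceil(14.6667) = 15; reading at tick 15 = 2 + 1.5*15 = 24.5000
clock 1: start=7, rate=1.25, needs 24-7 = 17; ticks = ceil(17/1.25) = ceil(13.6000) = 14; reading at tick 14 = 7 + 1.25*14 = 24.5000
clock 2: start=3, rate=1.25, needs 24-3 = 21; ticks = ceil(21/1.25) = ceil(16.8000) = 17; reading at tick 17 = 3 + 1.25*17 = 24.2500
clock 3: start=3, rate=1.5, needs 24-3 = 21; ticks = ceil(21/1.5) = ceil(14.0000) = 14; reading at tick 14 = 3 + 1.5*14 = 24.0000
Minimum tick count = 14; winners = [1, 3]; smallest index = 1

Answer: 1 14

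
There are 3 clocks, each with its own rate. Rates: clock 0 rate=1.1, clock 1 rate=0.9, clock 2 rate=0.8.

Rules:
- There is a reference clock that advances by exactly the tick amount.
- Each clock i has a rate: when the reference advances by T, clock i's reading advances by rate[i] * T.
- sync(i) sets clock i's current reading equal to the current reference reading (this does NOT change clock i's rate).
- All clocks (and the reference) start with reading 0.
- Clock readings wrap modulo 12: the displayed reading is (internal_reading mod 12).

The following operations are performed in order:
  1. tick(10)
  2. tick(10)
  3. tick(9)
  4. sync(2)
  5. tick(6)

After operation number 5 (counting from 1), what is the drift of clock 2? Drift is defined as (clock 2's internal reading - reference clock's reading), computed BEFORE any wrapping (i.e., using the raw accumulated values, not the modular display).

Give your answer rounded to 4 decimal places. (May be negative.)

Answer: -1.2000

Derivation:
After op 1 tick(10): ref=10.0000 raw=[11.0000 9.0000 8.0000]
After op 2 tick(10): ref=20.0000 raw=[22.0000 18.0000 16.0000]
After op 3 tick(9): ref=29.0000 raw=[31.9000 26.1000 23.2000]
After op 4 sync(2): ref=29.0000 raw=[31.9000 26.1000 29.0000]
After op 5 tick(6): ref=35.0000 raw=[38.5000 31.5000 33.8000]
Drift of clock 2 after op 5: 33.8000 - 35.0000 = -1.2000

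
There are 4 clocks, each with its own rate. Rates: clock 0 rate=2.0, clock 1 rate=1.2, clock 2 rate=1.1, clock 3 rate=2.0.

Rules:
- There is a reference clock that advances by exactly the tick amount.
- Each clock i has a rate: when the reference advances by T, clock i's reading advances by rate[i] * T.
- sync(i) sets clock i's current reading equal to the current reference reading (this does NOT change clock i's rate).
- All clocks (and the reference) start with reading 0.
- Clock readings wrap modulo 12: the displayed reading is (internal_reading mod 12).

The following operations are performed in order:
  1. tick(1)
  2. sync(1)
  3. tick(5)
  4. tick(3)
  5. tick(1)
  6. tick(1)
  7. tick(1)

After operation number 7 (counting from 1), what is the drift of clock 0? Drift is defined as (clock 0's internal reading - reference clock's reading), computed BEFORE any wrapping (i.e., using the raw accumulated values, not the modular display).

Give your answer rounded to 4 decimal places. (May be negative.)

Answer: 12.0000

Derivation:
After op 1 tick(1): ref=1.0000 raw=[2.0000 1.2000 1.1000 2.0000]
After op 2 sync(1): ref=1.0000 raw=[2.0000 1.0000 1.1000 2.0000]
After op 3 tick(5): ref=6.0000 raw=[12.0000 7.0000 6.6000 12.0000]
After op 4 tick(3): ref=9.0000 raw=[18.0000 10.6000 9.9000 18.0000]
After op 5 tick(1): ref=10.0000 raw=[20.0000 11.8000 11.0000 20.0000]
After op 6 tick(1): ref=11.0000 raw=[22.0000 13.0000 12.1000 22.0000]
After op 7 tick(1): ref=12.0000 raw=[24.0000 14.2000 13.2000 24.0000]
Drift of clock 0 after op 7: 24.0000 - 12.0000 = 12.0000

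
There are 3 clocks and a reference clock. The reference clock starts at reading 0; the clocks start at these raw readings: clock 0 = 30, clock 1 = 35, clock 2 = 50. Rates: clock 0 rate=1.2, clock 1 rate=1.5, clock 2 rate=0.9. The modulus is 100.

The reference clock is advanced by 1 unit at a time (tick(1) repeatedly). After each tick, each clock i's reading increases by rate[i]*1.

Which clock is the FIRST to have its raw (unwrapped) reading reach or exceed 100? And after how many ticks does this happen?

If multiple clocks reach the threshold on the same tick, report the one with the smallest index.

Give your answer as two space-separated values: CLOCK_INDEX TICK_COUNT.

Answer: 1 44

Derivation:
clock 0: start=30, rate=1.2, needs 100-30 = 70; ticks = ceil(70/1.2) = ceil(58.3333) = 59; reading at tick 59 = 30 + 1.2*59 = 100.8000
clock 1: start=35, rate=1.5, needs 100-35 = 65; ticks = ceil(65/1.5) = ceil(43.3333) = 44; reading at tick 44 = 35 + 1.5*44 = 101.0000
clock 2: start=50, rate=0.9, needs 100-50 = 50; ticks = ceil(50/0.9) = ceil(55.5556) = 56; reading at tick 56 = 50 + 0.9*56 = 100.4000
Minimum tick count = 44; winners = [1]; smallest index = 1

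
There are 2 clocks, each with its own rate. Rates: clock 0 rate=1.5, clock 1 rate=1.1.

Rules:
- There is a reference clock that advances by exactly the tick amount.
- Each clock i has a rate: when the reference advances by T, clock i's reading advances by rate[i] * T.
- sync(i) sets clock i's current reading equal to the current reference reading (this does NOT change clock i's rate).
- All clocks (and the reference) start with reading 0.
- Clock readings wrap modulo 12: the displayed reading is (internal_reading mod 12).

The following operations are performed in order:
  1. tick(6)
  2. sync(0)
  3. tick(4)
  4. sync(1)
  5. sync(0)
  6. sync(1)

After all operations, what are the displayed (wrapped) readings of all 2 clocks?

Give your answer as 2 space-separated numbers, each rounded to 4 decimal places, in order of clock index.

Answer: 10.0000 10.0000

Derivation:
After op 1 tick(6): ref=6.0000 raw=[9.0000 6.6000]
After op 2 sync(0): ref=6.0000 raw=[6.0000 6.6000]
After op 3 tick(4): ref=10.0000 raw=[12.0000 11.0000]
After op 4 sync(1): ref=10.0000 raw=[12.0000 10.0000]
After op 5 sync(0): ref=10.0000 raw=[10.0000 10.0000]
After op 6 sync(1): ref=10.0000 raw=[10.0000 10.0000]
Wrap final raw readings (mod 12): 10.0000 mod 12 = 10.0000; 10.0000 mod 12 = 10.0000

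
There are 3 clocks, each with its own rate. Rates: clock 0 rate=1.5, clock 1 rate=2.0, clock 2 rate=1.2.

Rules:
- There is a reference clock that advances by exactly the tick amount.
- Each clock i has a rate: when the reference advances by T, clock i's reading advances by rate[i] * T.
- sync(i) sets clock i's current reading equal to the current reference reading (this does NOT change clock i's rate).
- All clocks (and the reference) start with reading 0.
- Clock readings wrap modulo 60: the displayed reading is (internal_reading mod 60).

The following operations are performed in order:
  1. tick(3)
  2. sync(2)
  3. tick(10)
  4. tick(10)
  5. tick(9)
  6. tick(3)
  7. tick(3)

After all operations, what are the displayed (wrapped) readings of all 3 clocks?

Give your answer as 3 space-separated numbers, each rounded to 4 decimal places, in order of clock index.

Answer: 57.0000 16.0000 45.0000

Derivation:
After op 1 tick(3): ref=3.0000 raw=[4.5000 6.0000 3.6000]
After op 2 sync(2): ref=3.0000 raw=[4.5000 6.0000 3.0000]
After op 3 tick(10): ref=13.0000 raw=[19.5000 26.0000 15.0000]
After op 4 tick(10): ref=23.0000 raw=[34.5000 46.0000 27.0000]
After op 5 tick(9): ref=32.0000 raw=[48.0000 64.0000 37.8000]
After op 6 tick(3): ref=35.0000 raw=[52.5000 70.0000 41.4000]
After op 7 tick(3): ref=38.0000 raw=[57.0000 76.0000 45.0000]
Wrap final raw readings (mod 60): 57.0000 mod 60 = 57.0000; 76.0000 mod 60 = 16.0000; 45.0000 mod 60 = 45.0000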